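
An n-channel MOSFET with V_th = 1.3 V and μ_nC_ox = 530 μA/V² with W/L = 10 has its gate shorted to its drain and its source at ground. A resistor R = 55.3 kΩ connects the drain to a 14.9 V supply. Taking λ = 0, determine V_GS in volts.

With gate tied to drain, V_GS = V_DS ≥ V_GS − V_th, so the device is in saturation.
k_n = μ_nC_ox · (W/L) = 5.3 mA/V².
KCL at the drain: ½ k_n (V_GS − V_th)² = (V_DD − V_GS)/R.
Let x = V_GS − 1.3. Then 147 x² + x − 13.6 = 0, giving x = 0.301 V (positive root), so V_GS = 1.6 V.
I_D = (V_DD − V_GS)/R = (14.9 − 1.6) / 55.3 = 0.24 mA.

V_GS = 1.60 V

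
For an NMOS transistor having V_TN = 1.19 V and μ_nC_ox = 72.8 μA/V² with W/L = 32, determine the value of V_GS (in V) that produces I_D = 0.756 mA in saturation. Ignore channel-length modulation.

k_n = μ_nC_ox · (W/L) = 2.33 mA/V².
In saturation I_D = ½ k_n (V_GS − V_TN)², so V_GS − V_TN = √(2 I_D / k_n) = √(2 × 0.756 / 2.33) = 0.806 V.
V_GS = 1.19 + 0.806 = 2 V.

V_GS = 2.00 V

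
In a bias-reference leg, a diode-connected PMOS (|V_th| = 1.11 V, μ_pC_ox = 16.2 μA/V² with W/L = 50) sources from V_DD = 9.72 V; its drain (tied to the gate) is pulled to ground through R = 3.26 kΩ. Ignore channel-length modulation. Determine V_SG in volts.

V_SG = 3.31 V

With gate tied to drain, V_SG = V_SD ≥ V_SG − |V_th|, so the device is in saturation.
k_p = μ_pC_ox · (W/L) = 0.81 mA/V².
KCL at the drain: ½ k_p (V_SG − |V_th|)² = (V_DD − V_SG)/R.
Let x = V_SG − 1.11. Then 1.32 x² + x − 8.61 = 0, giving x = 2.2 V (positive root), so V_SG = 3.31 V.
I_D = (V_DD − V_SG)/R = (9.72 − 3.31) / 3.26 = 1.97 mA.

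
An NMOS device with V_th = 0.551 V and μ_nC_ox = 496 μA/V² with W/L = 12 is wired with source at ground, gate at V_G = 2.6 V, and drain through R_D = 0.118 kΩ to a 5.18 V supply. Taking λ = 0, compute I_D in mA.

I_D = 12.5 mA

V_GS = V_G = 2.6 V, so V_ov = 2.6 − 0.551 = 2.05 V.
k_n = μ_nC_ox · (W/L) = 5.952 mA/V².
Assume saturation: I_D = ½ k_n V_ov² = 0.5 × 5.952 × 2.05² = 12.5 mA, giving V_DS = V_DD − I_D R_D = 5.18 − 12.5 × 0.118 = 3.71 V.
V_DS = 3.71 V ≥ V_ov = 2.05 V, confirming saturation.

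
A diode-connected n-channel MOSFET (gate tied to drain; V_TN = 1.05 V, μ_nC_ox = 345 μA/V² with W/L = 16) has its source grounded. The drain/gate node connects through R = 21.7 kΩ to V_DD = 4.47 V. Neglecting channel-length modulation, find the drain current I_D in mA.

I_D = 0.147 mA

With gate tied to drain, V_GS = V_DS ≥ V_GS − V_TN, so the device is in saturation.
k_n = μ_nC_ox · (W/L) = 5.52 mA/V².
KCL at the drain: ½ k_n (V_GS − V_TN)² = (V_DD − V_GS)/R.
Let x = V_GS − 1.05. Then 59.9 x² + x − 3.42 = 0, giving x = 0.231 V (positive root), so V_GS = 1.28 V.
I_D = (V_DD − V_GS)/R = (4.47 − 1.28) / 21.7 = 0.147 mA.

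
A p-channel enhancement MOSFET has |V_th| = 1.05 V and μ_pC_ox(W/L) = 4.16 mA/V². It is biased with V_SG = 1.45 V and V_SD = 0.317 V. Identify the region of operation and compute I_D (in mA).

V_ov = V_SG − |V_th| = 1.45 − 1.05 = 0.4 V.
Since V_SD = 0.317 V < V_ov = 0.4 V, the device is in the triode region.
I_D = k_p [V_ov · V_SD − ½ V_SD²] = 4.16 × [0.4 × 0.317 − 0.5 × 0.317²] = 0.318 mA.

Triode; I_D = 0.318 mA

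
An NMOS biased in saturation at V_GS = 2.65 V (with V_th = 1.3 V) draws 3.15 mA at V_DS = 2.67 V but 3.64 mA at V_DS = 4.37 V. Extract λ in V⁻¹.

λ = 0.121 V⁻¹

With V_GS fixed, I_D ∝ (1 + λ V_DS) in saturation, so I_D2/I_D1 = (1 + λ V_DS2)/(1 + λ V_DS1).
3.64/3.15 = 1.156 = (1 + 4.37 λ)/(1 + 2.67 λ).
Solving: λ (I_D1 V_DS2 − I_D2 V_DS1) = I_D2 − I_D1, so λ = (3.64 − 3.15) / (3.15 × 4.37 − 3.64 × 2.67) = 0.49 / 4.05 = 0.121 V⁻¹.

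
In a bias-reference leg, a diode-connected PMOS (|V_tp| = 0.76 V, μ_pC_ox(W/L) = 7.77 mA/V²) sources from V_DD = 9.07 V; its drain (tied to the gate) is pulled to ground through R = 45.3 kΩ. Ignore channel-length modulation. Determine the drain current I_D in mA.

With gate tied to drain, V_SG = V_SD ≥ V_SG − |V_tp|, so the device is in saturation.
KCL at the drain: ½ k_p (V_SG − |V_tp|)² = (V_DD − V_SG)/R.
Let x = V_SG − 0.76. Then 176 x² + x − 8.31 = 0, giving x = 0.214 V (positive root), so V_SG = 0.974 V.
I_D = (V_DD − V_SG)/R = (9.07 − 0.974) / 45.3 = 0.179 mA.

I_D = 0.179 mA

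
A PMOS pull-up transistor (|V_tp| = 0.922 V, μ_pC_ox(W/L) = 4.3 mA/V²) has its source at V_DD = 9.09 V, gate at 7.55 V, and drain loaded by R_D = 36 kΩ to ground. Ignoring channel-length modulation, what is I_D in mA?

V_SG = V_DD − V_G = 9.09 − 7.55 = 1.54 V, so V_ov = 1.54 − 0.922 = 0.618 V.
Assume saturation: I_D = ½ k_p V_ov² = 0.5 × 4.3 × 0.618² = 0.821 mA, giving V_SD = V_DD − I_D R_D = 9.09 − 0.821 × 36 = -20.5 V.
But -20.5 V < V_ov = 0.618 V, so the device is actually in triode.
In triode I_D = k_p[V_ov V_SD − ½ V_SD²] and I_D = (V_DD − V_SD)/R_D. Equating: 77.4 V_SD² − 96.67 V_SD + 9.09 = 0, giving V_SD = 0.102 V (the root below V_ov).
I_D = (9.09 − 0.102) / 36 = 0.25 mA.

I_D = 0.250 mA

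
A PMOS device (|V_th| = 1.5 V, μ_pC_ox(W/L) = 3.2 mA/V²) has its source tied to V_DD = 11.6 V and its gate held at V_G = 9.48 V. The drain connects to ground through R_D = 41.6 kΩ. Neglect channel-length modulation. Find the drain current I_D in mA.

I_D = 0.275 mA

V_SG = V_DD − V_G = 11.6 − 9.48 = 2.12 V, so V_ov = 2.12 − 1.5 = 0.62 V.
Assume saturation: I_D = ½ k_p V_ov² = 0.5 × 3.2 × 0.62² = 0.615 mA, giving V_SD = V_DD − I_D R_D = 11.6 − 0.615 × 41.6 = -14 V.
But -14 V < V_ov = 0.62 V, so the device is actually in triode.
In triode I_D = k_p[V_ov V_SD − ½ V_SD²] and I_D = (V_DD − V_SD)/R_D. Equating: 66.6 V_SD² − 83.53 V_SD + 11.6 = 0, giving V_SD = 0.159 V (the root below V_ov).
I_D = (11.6 − 0.159) / 41.6 = 0.275 mA.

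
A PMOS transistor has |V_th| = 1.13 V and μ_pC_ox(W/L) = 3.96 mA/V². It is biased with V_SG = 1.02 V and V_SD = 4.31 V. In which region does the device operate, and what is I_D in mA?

V_SG = 1.02 V < |V_th| = 1.13 V, so the transistor is in cutoff.

Cutoff; I_D = 0 mA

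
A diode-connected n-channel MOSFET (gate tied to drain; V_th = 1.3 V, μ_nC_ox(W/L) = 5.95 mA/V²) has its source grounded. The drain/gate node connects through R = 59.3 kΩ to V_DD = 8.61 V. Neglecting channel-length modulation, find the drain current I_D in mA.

With gate tied to drain, V_GS = V_DS ≥ V_GS − V_th, so the device is in saturation.
KCL at the drain: ½ k_n (V_GS − V_th)² = (V_DD − V_GS)/R.
Let x = V_GS − 1.3. Then 176 x² + x − 7.31 = 0, giving x = 0.201 V (positive root), so V_GS = 1.5 V.
I_D = (V_DD − V_GS)/R = (8.61 − 1.5) / 59.3 = 0.12 mA.

I_D = 0.120 mA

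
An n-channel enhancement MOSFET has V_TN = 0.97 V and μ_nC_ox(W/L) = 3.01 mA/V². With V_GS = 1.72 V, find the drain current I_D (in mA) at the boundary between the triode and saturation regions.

At the boundary V_DS = V_ov = V_GS − V_TN = 1.72 − 0.97 = 0.75 V.
I_D = ½ k_n V_ov² = 0.5 × 3.01 × 0.75² = 0.847 mA.

I_D = 0.847 mA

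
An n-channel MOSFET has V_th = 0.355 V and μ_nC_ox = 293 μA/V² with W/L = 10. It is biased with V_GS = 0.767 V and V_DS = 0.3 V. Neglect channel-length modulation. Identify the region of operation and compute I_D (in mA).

Triode; I_D = 0.230 mA

k_n = μ_nC_ox · (W/L) = 2.93 mA/V².
V_ov = V_GS − V_th = 0.767 − 0.355 = 0.412 V.
Since V_DS = 0.3 V < V_ov = 0.412 V, the device is in the triode region.
I_D = k_n [V_ov · V_DS − ½ V_DS²] = 2.93 × [0.412 × 0.3 − 0.5 × 0.3²] = 0.23 mA.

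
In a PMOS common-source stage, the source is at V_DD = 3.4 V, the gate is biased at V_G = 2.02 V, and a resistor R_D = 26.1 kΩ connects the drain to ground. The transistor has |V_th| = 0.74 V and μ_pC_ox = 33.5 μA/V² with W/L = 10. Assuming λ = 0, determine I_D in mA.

I_D = 0.0686 mA

V_SG = V_DD − V_G = 3.4 − 2.02 = 1.38 V, so V_ov = 1.38 − 0.74 = 0.64 V.
k_p = μ_pC_ox · (W/L) = 0.335 mA/V².
Assume saturation: I_D = ½ k_p V_ov² = 0.5 × 0.335 × 0.64² = 0.0686 mA, giving V_SD = V_DD − I_D R_D = 3.4 − 0.0686 × 26.1 = 1.61 V.
V_SD = 1.61 V ≥ V_ov = 0.64 V, confirming saturation.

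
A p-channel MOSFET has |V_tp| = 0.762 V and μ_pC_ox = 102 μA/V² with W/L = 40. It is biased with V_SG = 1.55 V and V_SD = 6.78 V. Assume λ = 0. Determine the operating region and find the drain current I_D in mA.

k_p = μ_pC_ox · (W/L) = 4.08 mA/V².
V_ov = V_SG − |V_tp| = 1.55 − 0.762 = 0.788 V.
Since V_SD = 6.78 V ≥ V_ov = 0.788 V, the device is in saturation.
I_D = ½ k_p V_ov² = 0.5 × 4.08 × 0.788² = 1.27 mA.

Saturation; I_D = 1.27 mA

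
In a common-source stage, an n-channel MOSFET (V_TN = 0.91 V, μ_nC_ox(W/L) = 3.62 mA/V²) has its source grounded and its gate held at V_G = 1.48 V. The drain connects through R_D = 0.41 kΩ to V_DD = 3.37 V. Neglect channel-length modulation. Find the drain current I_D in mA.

V_GS = V_G = 1.48 V, so V_ov = 1.48 − 0.91 = 0.57 V.
Assume saturation: I_D = ½ k_n V_ov² = 0.5 × 3.62 × 0.57² = 0.588 mA, giving V_DS = V_DD − I_D R_D = 3.37 − 0.588 × 0.41 = 3.13 V.
V_DS = 3.13 V ≥ V_ov = 0.57 V, confirming saturation.

I_D = 0.588 mA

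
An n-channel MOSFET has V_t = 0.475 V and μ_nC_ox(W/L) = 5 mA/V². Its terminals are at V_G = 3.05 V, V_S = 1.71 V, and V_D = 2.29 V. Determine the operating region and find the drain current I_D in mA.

V_GS = V_G − V_S = 3.05 − 1.71 = 1.34 V; V_DS = V_D − V_S = 2.29 − 1.71 = 0.58 V.
V_ov = V_GS − V_t = 1.34 − 0.475 = 0.865 V.
Since V_DS = 0.58 V < V_ov = 0.865 V, the device is in the triode region.
I_D = k_n [V_ov · V_DS − ½ V_DS²] = 5 × [0.865 × 0.58 − 0.5 × 0.58²] = 1.67 mA.

Triode; I_D = 1.67 mA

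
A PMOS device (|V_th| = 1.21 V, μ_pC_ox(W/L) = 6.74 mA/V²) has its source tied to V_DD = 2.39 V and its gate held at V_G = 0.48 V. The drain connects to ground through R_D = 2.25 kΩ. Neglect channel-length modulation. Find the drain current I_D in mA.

I_D = 0.953 mA

V_SG = V_DD − V_G = 2.39 − 0.48 = 1.91 V, so V_ov = 1.91 − 1.21 = 0.7 V.
Assume saturation: I_D = ½ k_p V_ov² = 0.5 × 6.74 × 0.7² = 1.65 mA, giving V_SD = V_DD − I_D R_D = 2.39 − 1.65 × 2.25 = -1.33 V.
But -1.33 V < V_ov = 0.7 V, so the device is actually in triode.
In triode I_D = k_p[V_ov V_SD − ½ V_SD²] and I_D = (V_DD − V_SD)/R_D. Equating: 7.58 V_SD² − 11.62 V_SD + 2.39 = 0, giving V_SD = 0.245 V (the root below V_ov).
I_D = (2.39 − 0.245) / 2.25 = 0.953 mA.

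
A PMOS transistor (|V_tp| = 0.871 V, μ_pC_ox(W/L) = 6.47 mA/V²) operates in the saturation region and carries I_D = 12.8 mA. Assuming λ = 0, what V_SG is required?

In saturation I_D = ½ k_p (V_SG − |V_tp|)², so V_SG − |V_tp| = √(2 I_D / k_p) = √(2 × 12.8 / 6.47) = 1.99 V.
V_SG = 0.871 + 1.99 = 2.86 V.

V_SG = 2.86 V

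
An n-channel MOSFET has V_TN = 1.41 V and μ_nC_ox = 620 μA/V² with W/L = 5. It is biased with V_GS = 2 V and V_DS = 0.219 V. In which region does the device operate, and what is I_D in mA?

Triode; I_D = 0.326 mA

k_n = μ_nC_ox · (W/L) = 3.1 mA/V².
V_ov = V_GS − V_TN = 2 − 1.41 = 0.59 V.
Since V_DS = 0.219 V < V_ov = 0.59 V, the device is in the triode region.
I_D = k_n [V_ov · V_DS − ½ V_DS²] = 3.1 × [0.59 × 0.219 − 0.5 × 0.219²] = 0.326 mA.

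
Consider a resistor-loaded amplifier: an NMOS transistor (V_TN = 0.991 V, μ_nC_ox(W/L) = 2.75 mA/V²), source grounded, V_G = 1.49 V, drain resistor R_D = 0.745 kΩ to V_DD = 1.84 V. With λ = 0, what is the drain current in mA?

V_GS = V_G = 1.49 V, so V_ov = 1.49 − 0.991 = 0.499 V.
Assume saturation: I_D = ½ k_n V_ov² = 0.5 × 2.75 × 0.499² = 0.342 mA, giving V_DS = V_DD − I_D R_D = 1.84 − 0.342 × 0.745 = 1.58 V.
V_DS = 1.58 V ≥ V_ov = 0.499 V, confirming saturation.

I_D = 0.342 mA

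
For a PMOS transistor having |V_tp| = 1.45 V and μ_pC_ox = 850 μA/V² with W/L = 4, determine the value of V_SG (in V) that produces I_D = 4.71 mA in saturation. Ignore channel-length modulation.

k_p = μ_pC_ox · (W/L) = 3.4 mA/V².
In saturation I_D = ½ k_p (V_SG − |V_tp|)², so V_SG − |V_tp| = √(2 I_D / k_p) = √(2 × 4.71 / 3.4) = 1.66 V.
V_SG = 1.45 + 1.66 = 3.11 V.

V_SG = 3.11 V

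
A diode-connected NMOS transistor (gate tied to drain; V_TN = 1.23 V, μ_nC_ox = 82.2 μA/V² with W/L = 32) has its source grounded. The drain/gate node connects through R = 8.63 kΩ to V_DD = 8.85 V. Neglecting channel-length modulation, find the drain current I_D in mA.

With gate tied to drain, V_GS = V_DS ≥ V_GS − V_TN, so the device is in saturation.
k_n = μ_nC_ox · (W/L) = 2.63 mA/V².
KCL at the drain: ½ k_n (V_GS − V_TN)² = (V_DD − V_GS)/R.
Let x = V_GS − 1.23. Then 11.4 x² + x − 7.62 = 0, giving x = 0.776 V (positive root), so V_GS = 2.01 V.
I_D = (V_DD − V_GS)/R = (8.85 − 2.01) / 8.63 = 0.793 mA.

I_D = 0.793 mA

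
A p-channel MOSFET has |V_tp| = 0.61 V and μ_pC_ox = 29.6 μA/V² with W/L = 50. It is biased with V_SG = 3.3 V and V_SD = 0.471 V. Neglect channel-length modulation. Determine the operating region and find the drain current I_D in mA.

Triode; I_D = 1.71 mA

k_p = μ_pC_ox · (W/L) = 1.48 mA/V².
V_ov = V_SG − |V_tp| = 3.3 − 0.61 = 2.69 V.
Since V_SD = 0.471 V < V_ov = 2.69 V, the device is in the triode region.
I_D = k_p [V_ov · V_SD − ½ V_SD²] = 1.48 × [2.69 × 0.471 − 0.5 × 0.471²] = 1.71 mA.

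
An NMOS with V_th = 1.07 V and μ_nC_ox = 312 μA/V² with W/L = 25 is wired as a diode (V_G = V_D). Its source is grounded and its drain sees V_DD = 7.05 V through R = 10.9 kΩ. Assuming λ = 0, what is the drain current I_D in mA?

I_D = 0.515 mA

With gate tied to drain, V_GS = V_DS ≥ V_GS − V_th, so the device is in saturation.
k_n = μ_nC_ox · (W/L) = 7.8 mA/V².
KCL at the drain: ½ k_n (V_GS − V_th)² = (V_DD − V_GS)/R.
Let x = V_GS − 1.07. Then 42.5 x² + x − 5.98 = 0, giving x = 0.363 V (positive root), so V_GS = 1.43 V.
I_D = (V_DD − V_GS)/R = (7.05 − 1.43) / 10.9 = 0.515 mA.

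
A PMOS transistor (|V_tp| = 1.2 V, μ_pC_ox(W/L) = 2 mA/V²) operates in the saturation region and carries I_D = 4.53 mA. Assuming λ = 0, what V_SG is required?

In saturation I_D = ½ k_p (V_SG − |V_tp|)², so V_SG − |V_tp| = √(2 I_D / k_p) = √(2 × 4.53 / 2) = 2.13 V.
V_SG = 1.2 + 2.13 = 3.33 V.

V_SG = 3.33 V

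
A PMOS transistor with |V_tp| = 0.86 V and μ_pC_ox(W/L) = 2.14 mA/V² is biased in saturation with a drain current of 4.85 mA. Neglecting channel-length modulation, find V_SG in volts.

In saturation I_D = ½ k_p (V_SG − |V_tp|)², so V_SG − |V_tp| = √(2 I_D / k_p) = √(2 × 4.85 / 2.14) = 2.13 V.
V_SG = 0.86 + 2.13 = 2.99 V.

V_SG = 2.99 V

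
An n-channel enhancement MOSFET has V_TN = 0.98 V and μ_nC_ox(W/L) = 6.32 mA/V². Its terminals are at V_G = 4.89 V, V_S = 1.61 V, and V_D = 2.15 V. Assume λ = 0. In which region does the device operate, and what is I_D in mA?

V_GS = V_G − V_S = 4.89 − 1.61 = 3.28 V; V_DS = V_D − V_S = 2.15 − 1.61 = 0.54 V.
V_ov = V_GS − V_TN = 3.28 − 0.98 = 2.3 V.
Since V_DS = 0.54 V < V_ov = 2.3 V, the device is in the triode region.
I_D = k_n [V_ov · V_DS − ½ V_DS²] = 6.32 × [2.3 × 0.54 − 0.5 × 0.54²] = 6.93 mA.

Triode; I_D = 6.93 mA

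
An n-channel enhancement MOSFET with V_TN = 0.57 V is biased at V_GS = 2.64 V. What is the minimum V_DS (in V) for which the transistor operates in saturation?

V_DS,sat = 2.07 V

The boundary between triode and saturation is V_DS = V_GS − V_TN = V_ov.
V_ov = 2.64 − 0.57 = 2.07 V.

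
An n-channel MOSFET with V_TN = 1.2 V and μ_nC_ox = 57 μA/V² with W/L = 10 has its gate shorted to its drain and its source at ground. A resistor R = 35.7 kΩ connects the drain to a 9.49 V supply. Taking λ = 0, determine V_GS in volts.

V_GS = 2.05 V

With gate tied to drain, V_GS = V_DS ≥ V_GS − V_TN, so the device is in saturation.
k_n = μ_nC_ox · (W/L) = 0.57 mA/V².
KCL at the drain: ½ k_n (V_GS − V_TN)² = (V_DD − V_GS)/R.
Let x = V_GS − 1.2. Then 10.2 x² + x − 8.29 = 0, giving x = 0.855 V (positive root), so V_GS = 2.05 V.
I_D = (V_DD − V_GS)/R = (9.49 − 2.05) / 35.7 = 0.208 mA.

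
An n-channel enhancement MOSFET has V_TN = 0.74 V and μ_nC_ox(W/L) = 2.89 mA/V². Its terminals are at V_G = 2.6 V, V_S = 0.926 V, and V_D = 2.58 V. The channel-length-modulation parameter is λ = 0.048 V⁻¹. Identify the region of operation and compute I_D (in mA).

V_GS = V_G − V_S = 2.6 − 0.926 = 1.67 V; V_DS = V_D − V_S = 2.58 − 0.926 = 1.65 V.
V_ov = V_GS − V_TN = 1.67 − 0.74 = 0.934 V.
Since V_DS = 1.65 V ≥ V_ov = 0.934 V, the device is in saturation.
I_D = ½ k_n V_ov² (1 + λ V_DS) = 0.5 × 2.89 × 0.934² × (1 + 0.048 × 1.65) = 1.36 mA.

Saturation; I_D = 1.36 mA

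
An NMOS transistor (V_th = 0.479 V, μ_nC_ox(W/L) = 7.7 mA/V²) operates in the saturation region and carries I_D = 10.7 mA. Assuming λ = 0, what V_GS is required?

V_GS = 2.15 V

In saturation I_D = ½ k_n (V_GS − V_th)², so V_GS − V_th = √(2 I_D / k_n) = √(2 × 10.7 / 7.7) = 1.67 V.
V_GS = 0.479 + 1.67 = 2.15 V.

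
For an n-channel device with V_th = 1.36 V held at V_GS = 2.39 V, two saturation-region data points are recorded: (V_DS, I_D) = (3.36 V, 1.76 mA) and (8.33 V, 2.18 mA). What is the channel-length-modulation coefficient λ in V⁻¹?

With V_GS fixed, I_D ∝ (1 + λ V_DS) in saturation, so I_D2/I_D1 = (1 + λ V_DS2)/(1 + λ V_DS1).
2.18/1.76 = 1.239 = (1 + 8.33 λ)/(1 + 3.36 λ).
Solving: λ (I_D1 V_DS2 − I_D2 V_DS1) = I_D2 − I_D1, so λ = (2.18 − 1.76) / (1.76 × 8.33 − 2.18 × 3.36) = 0.42 / 7.34 = 0.0573 V⁻¹.

λ = 0.0573 V⁻¹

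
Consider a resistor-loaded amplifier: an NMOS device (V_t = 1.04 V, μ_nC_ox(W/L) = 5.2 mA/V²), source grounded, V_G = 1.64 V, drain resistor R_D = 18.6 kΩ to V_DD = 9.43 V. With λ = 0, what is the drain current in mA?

V_GS = V_G = 1.64 V, so V_ov = 1.64 − 1.04 = 0.6 V.
Assume saturation: I_D = ½ k_n V_ov² = 0.5 × 5.2 × 0.6² = 0.936 mA, giving V_DS = V_DD − I_D R_D = 9.43 − 0.936 × 18.6 = -7.98 V.
But -7.98 V < V_ov = 0.6 V, so the device is actually in triode.
In triode I_D = k_n[V_ov V_DS − ½ V_DS²] and I_D = (V_DD − V_DS)/R_D. Equating: 48.4 V_DS² − 59.03 V_DS + 9.43 = 0, giving V_DS = 0.189 V (the root below V_ov).
I_D = (9.43 − 0.189) / 18.6 = 0.497 mA.

I_D = 0.497 mA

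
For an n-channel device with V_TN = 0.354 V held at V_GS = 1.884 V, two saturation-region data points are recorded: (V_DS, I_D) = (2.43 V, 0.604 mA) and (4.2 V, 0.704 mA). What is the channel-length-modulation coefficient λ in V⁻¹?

λ = 0.121 V⁻¹

With V_GS fixed, I_D ∝ (1 + λ V_DS) in saturation, so I_D2/I_D1 = (1 + λ V_DS2)/(1 + λ V_DS1).
0.704/0.604 = 1.166 = (1 + 4.2 λ)/(1 + 2.43 λ).
Solving: λ (I_D1 V_DS2 − I_D2 V_DS1) = I_D2 − I_D1, so λ = (0.704 − 0.604) / (0.604 × 4.2 − 0.704 × 2.43) = 0.1 / 0.826 = 0.121 V⁻¹.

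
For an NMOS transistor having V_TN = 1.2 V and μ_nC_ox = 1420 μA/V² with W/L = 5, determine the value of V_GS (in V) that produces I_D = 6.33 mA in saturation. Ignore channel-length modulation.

V_GS = 2.54 V

k_n = μ_nC_ox · (W/L) = 7.1 mA/V².
In saturation I_D = ½ k_n (V_GS − V_TN)², so V_GS − V_TN = √(2 I_D / k_n) = √(2 × 6.33 / 7.1) = 1.34 V.
V_GS = 1.2 + 1.34 = 2.54 V.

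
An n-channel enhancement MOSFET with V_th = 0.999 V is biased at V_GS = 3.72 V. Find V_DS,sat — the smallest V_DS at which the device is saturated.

V_DS,sat = 2.72 V

The boundary between triode and saturation is V_DS = V_GS − V_th = V_ov.
V_ov = 3.72 − 0.999 = 2.72 V.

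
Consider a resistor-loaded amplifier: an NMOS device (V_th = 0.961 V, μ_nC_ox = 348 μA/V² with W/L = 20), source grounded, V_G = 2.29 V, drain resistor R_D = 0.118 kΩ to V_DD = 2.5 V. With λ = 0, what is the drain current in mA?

I_D = 6.15 mA

V_GS = V_G = 2.29 V, so V_ov = 2.29 − 0.961 = 1.33 V.
k_n = μ_nC_ox · (W/L) = 6.96 mA/V².
Assume saturation: I_D = ½ k_n V_ov² = 0.5 × 6.96 × 1.33² = 6.15 mA, giving V_DS = V_DD − I_D R_D = 2.5 − 6.15 × 0.118 = 1.77 V.
V_DS = 1.77 V ≥ V_ov = 1.33 V, confirming saturation.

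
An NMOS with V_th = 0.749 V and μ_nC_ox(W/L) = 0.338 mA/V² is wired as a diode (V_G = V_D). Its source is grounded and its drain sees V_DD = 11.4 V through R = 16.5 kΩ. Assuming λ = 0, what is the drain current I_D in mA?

I_D = 0.537 mA

With gate tied to drain, V_GS = V_DS ≥ V_GS − V_th, so the device is in saturation.
KCL at the drain: ½ k_n (V_GS − V_th)² = (V_DD − V_GS)/R.
Let x = V_GS − 0.749. Then 2.79 x² + x − 10.65 = 0, giving x = 1.78 V (positive root), so V_GS = 2.53 V.
I_D = (V_DD − V_GS)/R = (11.4 − 2.53) / 16.5 = 0.537 mA.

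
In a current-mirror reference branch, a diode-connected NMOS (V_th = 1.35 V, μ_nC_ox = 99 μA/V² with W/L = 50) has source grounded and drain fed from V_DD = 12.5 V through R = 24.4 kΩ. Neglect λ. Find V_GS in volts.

V_GS = 1.77 V

With gate tied to drain, V_GS = V_DS ≥ V_GS − V_th, so the device is in saturation.
k_n = μ_nC_ox · (W/L) = 4.95 mA/V².
KCL at the drain: ½ k_n (V_GS − V_th)² = (V_DD − V_GS)/R.
Let x = V_GS − 1.35. Then 60.4 x² + x − 11.15 = 0, giving x = 0.421 V (positive root), so V_GS = 1.77 V.
I_D = (V_DD − V_GS)/R = (12.5 − 1.77) / 24.4 = 0.44 mA.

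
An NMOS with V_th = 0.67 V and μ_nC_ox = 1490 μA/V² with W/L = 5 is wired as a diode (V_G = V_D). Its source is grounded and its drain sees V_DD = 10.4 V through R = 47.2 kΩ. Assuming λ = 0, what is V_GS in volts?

V_GS = 0.902 V

With gate tied to drain, V_GS = V_DS ≥ V_GS − V_th, so the device is in saturation.
k_n = μ_nC_ox · (W/L) = 7.45 mA/V².
KCL at the drain: ½ k_n (V_GS − V_th)² = (V_DD − V_GS)/R.
Let x = V_GS − 0.67. Then 176 x² + x − 9.73 = 0, giving x = 0.232 V (positive root), so V_GS = 0.902 V.
I_D = (V_DD − V_GS)/R = (10.4 − 0.902) / 47.2 = 0.201 mA.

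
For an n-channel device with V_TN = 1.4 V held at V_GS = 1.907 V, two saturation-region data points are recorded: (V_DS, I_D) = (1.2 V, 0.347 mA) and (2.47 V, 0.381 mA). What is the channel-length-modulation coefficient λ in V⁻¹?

With V_GS fixed, I_D ∝ (1 + λ V_DS) in saturation, so I_D2/I_D1 = (1 + λ V_DS2)/(1 + λ V_DS1).
0.381/0.347 = 1.098 = (1 + 2.47 λ)/(1 + 1.2 λ).
Solving: λ (I_D1 V_DS2 − I_D2 V_DS1) = I_D2 − I_D1, so λ = (0.381 − 0.347) / (0.347 × 2.47 − 0.381 × 1.2) = 0.034 / 0.4 = 0.085 V⁻¹.

λ = 0.0850 V⁻¹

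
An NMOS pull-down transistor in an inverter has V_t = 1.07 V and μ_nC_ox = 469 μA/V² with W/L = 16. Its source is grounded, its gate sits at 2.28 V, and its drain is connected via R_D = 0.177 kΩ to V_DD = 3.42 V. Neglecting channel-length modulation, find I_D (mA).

I_D = 5.49 mA

V_GS = V_G = 2.28 V, so V_ov = 2.28 − 1.07 = 1.21 V.
k_n = μ_nC_ox · (W/L) = 7.504 mA/V².
Assume saturation: I_D = ½ k_n V_ov² = 0.5 × 7.504 × 1.21² = 5.49 mA, giving V_DS = V_DD − I_D R_D = 3.42 − 5.49 × 0.177 = 2.45 V.
V_DS = 2.45 V ≥ V_ov = 1.21 V, confirming saturation.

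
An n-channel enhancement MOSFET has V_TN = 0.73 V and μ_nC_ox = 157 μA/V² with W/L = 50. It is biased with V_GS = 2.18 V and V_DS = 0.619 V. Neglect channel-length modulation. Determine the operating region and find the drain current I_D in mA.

k_n = μ_nC_ox · (W/L) = 7.85 mA/V².
V_ov = V_GS − V_TN = 2.18 − 0.73 = 1.45 V.
Since V_DS = 0.619 V < V_ov = 1.45 V, the device is in the triode region.
I_D = k_n [V_ov · V_DS − ½ V_DS²] = 7.85 × [1.45 × 0.619 − 0.5 × 0.619²] = 5.54 mA.

Triode; I_D = 5.54 mA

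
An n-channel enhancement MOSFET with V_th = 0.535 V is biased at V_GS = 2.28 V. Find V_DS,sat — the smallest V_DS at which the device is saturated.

The boundary between triode and saturation is V_DS = V_GS − V_th = V_ov.
V_ov = 2.28 − 0.535 = 1.74 V.

V_DS,sat = 1.74 V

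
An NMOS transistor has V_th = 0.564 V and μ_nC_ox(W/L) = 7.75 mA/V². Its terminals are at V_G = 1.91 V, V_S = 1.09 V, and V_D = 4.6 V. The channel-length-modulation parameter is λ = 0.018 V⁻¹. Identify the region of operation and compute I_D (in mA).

Saturation; I_D = 0.270 mA

V_GS = V_G − V_S = 1.91 − 1.09 = 0.82 V; V_DS = V_D − V_S = 4.6 − 1.09 = 3.51 V.
V_ov = V_GS − V_th = 0.82 − 0.564 = 0.256 V.
Since V_DS = 3.51 V ≥ V_ov = 0.256 V, the device is in saturation.
I_D = ½ k_n V_ov² (1 + λ V_DS) = 0.5 × 7.75 × 0.256² × (1 + 0.018 × 3.51) = 0.27 mA.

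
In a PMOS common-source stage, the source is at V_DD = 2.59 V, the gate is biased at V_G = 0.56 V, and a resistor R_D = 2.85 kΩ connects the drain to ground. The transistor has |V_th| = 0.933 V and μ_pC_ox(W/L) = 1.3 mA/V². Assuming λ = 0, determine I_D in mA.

I_D = 0.670 mA

V_SG = V_DD − V_G = 2.59 − 0.56 = 2.03 V, so V_ov = 2.03 − 0.933 = 1.1 V.
Assume saturation: I_D = ½ k_p V_ov² = 0.5 × 1.3 × 1.1² = 0.782 mA, giving V_SD = V_DD − I_D R_D = 2.59 − 0.782 × 2.85 = 0.361 V.
But 0.361 V < V_ov = 1.1 V, so the device is actually in triode.
In triode I_D = k_p[V_ov V_SD − ½ V_SD²] and I_D = (V_DD − V_SD)/R_D. Equating: 1.85 V_SD² − 5.064 V_SD + 2.59 = 0, giving V_SD = 0.681 V (the root below V_ov).
I_D = (2.59 − 0.681) / 2.85 = 0.67 mA.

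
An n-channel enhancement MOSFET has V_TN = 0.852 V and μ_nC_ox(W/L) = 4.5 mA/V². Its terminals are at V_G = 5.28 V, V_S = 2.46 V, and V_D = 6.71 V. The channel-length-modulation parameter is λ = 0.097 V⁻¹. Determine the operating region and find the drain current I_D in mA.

Saturation; I_D = 12.3 mA

V_GS = V_G − V_S = 5.28 − 2.46 = 2.82 V; V_DS = V_D − V_S = 6.71 − 2.46 = 4.25 V.
V_ov = V_GS − V_TN = 2.82 − 0.852 = 1.97 V.
Since V_DS = 4.25 V ≥ V_ov = 1.97 V, the device is in saturation.
I_D = ½ k_n V_ov² (1 + λ V_DS) = 0.5 × 4.5 × 1.97² × (1 + 0.097 × 4.25) = 12.3 mA.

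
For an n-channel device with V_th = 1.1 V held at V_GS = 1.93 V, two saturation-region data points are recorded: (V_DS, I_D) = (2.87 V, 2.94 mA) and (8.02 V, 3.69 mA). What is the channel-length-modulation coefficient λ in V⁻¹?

With V_GS fixed, I_D ∝ (1 + λ V_DS) in saturation, so I_D2/I_D1 = (1 + λ V_DS2)/(1 + λ V_DS1).
3.69/2.94 = 1.255 = (1 + 8.02 λ)/(1 + 2.87 λ).
Solving: λ (I_D1 V_DS2 − I_D2 V_DS1) = I_D2 − I_D1, so λ = (3.69 − 2.94) / (2.94 × 8.02 − 3.69 × 2.87) = 0.75 / 13 = 0.0577 V⁻¹.

λ = 0.0577 V⁻¹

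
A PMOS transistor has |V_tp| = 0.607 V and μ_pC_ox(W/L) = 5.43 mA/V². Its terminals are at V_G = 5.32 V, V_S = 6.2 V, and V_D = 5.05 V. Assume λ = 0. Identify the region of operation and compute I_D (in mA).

Saturation; I_D = 0.202 mA

V_SG = V_S − V_G = 6.2 − 5.32 = 0.88 V; V_SD = V_S − V_D = 6.2 − 5.05 = 1.15 V.
V_ov = V_SG − |V_tp| = 0.88 − 0.607 = 0.273 V.
Since V_SD = 1.15 V ≥ V_ov = 0.273 V, the device is in saturation.
I_D = ½ k_p V_ov² = 0.5 × 5.43 × 0.273² = 0.202 mA.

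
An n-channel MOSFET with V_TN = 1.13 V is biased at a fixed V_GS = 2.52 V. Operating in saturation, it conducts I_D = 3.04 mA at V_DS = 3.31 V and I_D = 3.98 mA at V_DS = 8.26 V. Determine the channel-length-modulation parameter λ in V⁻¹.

λ = 0.0787 V⁻¹

With V_GS fixed, I_D ∝ (1 + λ V_DS) in saturation, so I_D2/I_D1 = (1 + λ V_DS2)/(1 + λ V_DS1).
3.98/3.04 = 1.309 = (1 + 8.26 λ)/(1 + 3.31 λ).
Solving: λ (I_D1 V_DS2 − I_D2 V_DS1) = I_D2 − I_D1, so λ = (3.98 − 3.04) / (3.04 × 8.26 − 3.98 × 3.31) = 0.94 / 11.9 = 0.0787 V⁻¹.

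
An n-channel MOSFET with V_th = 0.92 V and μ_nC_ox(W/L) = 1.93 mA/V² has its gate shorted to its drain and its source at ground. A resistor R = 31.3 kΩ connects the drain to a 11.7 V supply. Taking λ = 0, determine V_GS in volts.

With gate tied to drain, V_GS = V_DS ≥ V_GS − V_th, so the device is in saturation.
KCL at the drain: ½ k_n (V_GS − V_th)² = (V_DD − V_GS)/R.
Let x = V_GS − 0.92. Then 30.2 x² + x − 10.78 = 0, giving x = 0.581 V (positive root), so V_GS = 1.5 V.
I_D = (V_DD − V_GS)/R = (11.7 − 1.5) / 31.3 = 0.326 mA.

V_GS = 1.50 V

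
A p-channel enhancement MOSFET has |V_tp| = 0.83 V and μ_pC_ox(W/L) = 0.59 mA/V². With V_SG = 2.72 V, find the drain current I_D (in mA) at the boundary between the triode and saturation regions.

I_D = 1.05 mA

At the boundary V_SD = V_ov = V_SG − |V_tp| = 2.72 − 0.83 = 1.89 V.
I_D = ½ k_p V_ov² = 0.5 × 0.59 × 1.89² = 1.05 mA.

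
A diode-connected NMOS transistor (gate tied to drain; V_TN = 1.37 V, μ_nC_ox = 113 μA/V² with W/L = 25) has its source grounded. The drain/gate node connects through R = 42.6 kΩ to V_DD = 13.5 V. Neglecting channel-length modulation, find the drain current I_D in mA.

I_D = 0.274 mA

With gate tied to drain, V_GS = V_DS ≥ V_GS − V_TN, so the device is in saturation.
k_n = μ_nC_ox · (W/L) = 2.825 mA/V².
KCL at the drain: ½ k_n (V_GS − V_TN)² = (V_DD − V_GS)/R.
Let x = V_GS − 1.37. Then 60.2 x² + x − 12.13 = 0, giving x = 0.441 V (positive root), so V_GS = 1.81 V.
I_D = (V_DD − V_GS)/R = (13.5 − 1.81) / 42.6 = 0.274 mA.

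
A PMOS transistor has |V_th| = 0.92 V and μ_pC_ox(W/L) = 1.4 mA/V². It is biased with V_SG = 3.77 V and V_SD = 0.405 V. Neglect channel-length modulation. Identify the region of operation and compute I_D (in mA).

Triode; I_D = 1.50 mA

V_ov = V_SG − |V_th| = 3.77 − 0.92 = 2.85 V.
Since V_SD = 0.405 V < V_ov = 2.85 V, the device is in the triode region.
I_D = k_p [V_ov · V_SD − ½ V_SD²] = 1.4 × [2.85 × 0.405 − 0.5 × 0.405²] = 1.5 mA.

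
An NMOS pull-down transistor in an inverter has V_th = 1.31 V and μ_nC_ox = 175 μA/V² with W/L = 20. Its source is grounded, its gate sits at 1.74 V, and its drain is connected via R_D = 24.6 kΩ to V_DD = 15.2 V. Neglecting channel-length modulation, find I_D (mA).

I_D = 0.324 mA

V_GS = V_G = 1.74 V, so V_ov = 1.74 − 1.31 = 0.43 V.
k_n = μ_nC_ox · (W/L) = 3.5 mA/V².
Assume saturation: I_D = ½ k_n V_ov² = 0.5 × 3.5 × 0.43² = 0.324 mA, giving V_DS = V_DD − I_D R_D = 15.2 − 0.324 × 24.6 = 7.24 V.
V_DS = 7.24 V ≥ V_ov = 0.43 V, confirming saturation.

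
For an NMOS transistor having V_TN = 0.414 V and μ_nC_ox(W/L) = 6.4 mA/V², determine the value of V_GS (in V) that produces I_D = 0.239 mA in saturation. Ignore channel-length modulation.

In saturation I_D = ½ k_n (V_GS − V_TN)², so V_GS − V_TN = √(2 I_D / k_n) = √(2 × 0.239 / 6.4) = 0.273 V.
V_GS = 0.414 + 0.273 = 0.687 V.

V_GS = 0.687 V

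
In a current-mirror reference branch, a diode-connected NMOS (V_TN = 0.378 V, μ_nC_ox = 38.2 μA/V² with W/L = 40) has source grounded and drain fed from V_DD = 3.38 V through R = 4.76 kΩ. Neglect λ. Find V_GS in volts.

V_GS = 1.16 V

With gate tied to drain, V_GS = V_DS ≥ V_GS − V_TN, so the device is in saturation.
k_n = μ_nC_ox · (W/L) = 1.528 mA/V².
KCL at the drain: ½ k_n (V_GS − V_TN)² = (V_DD − V_GS)/R.
Let x = V_GS − 0.378. Then 3.64 x² + x − 3.002 = 0, giving x = 0.781 V (positive root), so V_GS = 1.16 V.
I_D = (V_DD − V_GS)/R = (3.38 − 1.16) / 4.76 = 0.467 mA.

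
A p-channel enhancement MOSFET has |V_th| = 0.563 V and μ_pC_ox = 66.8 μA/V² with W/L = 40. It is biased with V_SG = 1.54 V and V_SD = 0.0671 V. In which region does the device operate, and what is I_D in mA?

Triode; I_D = 0.169 mA

k_p = μ_pC_ox · (W/L) = 2.672 mA/V².
V_ov = V_SG − |V_th| = 1.54 − 0.563 = 0.977 V.
Since V_SD = 0.0671 V < V_ov = 0.977 V, the device is in the triode region.
I_D = k_p [V_ov · V_SD − ½ V_SD²] = 2.672 × [0.977 × 0.0671 − 0.5 × 0.0671²] = 0.169 mA.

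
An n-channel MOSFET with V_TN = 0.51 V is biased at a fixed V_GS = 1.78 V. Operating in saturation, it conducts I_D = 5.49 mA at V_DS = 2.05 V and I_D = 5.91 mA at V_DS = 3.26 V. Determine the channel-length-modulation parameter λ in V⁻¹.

λ = 0.0726 V⁻¹

With V_GS fixed, I_D ∝ (1 + λ V_DS) in saturation, so I_D2/I_D1 = (1 + λ V_DS2)/(1 + λ V_DS1).
5.91/5.49 = 1.077 = (1 + 3.26 λ)/(1 + 2.05 λ).
Solving: λ (I_D1 V_DS2 − I_D2 V_DS1) = I_D2 − I_D1, so λ = (5.91 − 5.49) / (5.49 × 3.26 − 5.91 × 2.05) = 0.42 / 5.78 = 0.0726 V⁻¹.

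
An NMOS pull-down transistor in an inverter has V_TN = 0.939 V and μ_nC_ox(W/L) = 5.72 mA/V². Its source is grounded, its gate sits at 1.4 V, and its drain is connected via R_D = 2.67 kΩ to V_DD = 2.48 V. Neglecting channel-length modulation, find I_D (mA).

I_D = 0.608 mA

V_GS = V_G = 1.4 V, so V_ov = 1.4 − 0.939 = 0.461 V.
Assume saturation: I_D = ½ k_n V_ov² = 0.5 × 5.72 × 0.461² = 0.608 mA, giving V_DS = V_DD − I_D R_D = 2.48 − 0.608 × 2.67 = 0.857 V.
V_DS = 0.857 V ≥ V_ov = 0.461 V, confirming saturation.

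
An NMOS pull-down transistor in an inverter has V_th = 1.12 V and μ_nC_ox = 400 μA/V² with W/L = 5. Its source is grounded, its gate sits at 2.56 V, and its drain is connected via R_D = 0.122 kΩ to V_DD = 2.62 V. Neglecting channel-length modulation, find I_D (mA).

V_GS = V_G = 2.56 V, so V_ov = 2.56 − 1.12 = 1.44 V.
k_n = μ_nC_ox · (W/L) = 2 mA/V².
Assume saturation: I_D = ½ k_n V_ov² = 0.5 × 2 × 1.44² = 2.07 mA, giving V_DS = V_DD − I_D R_D = 2.62 − 2.07 × 0.122 = 2.37 V.
V_DS = 2.37 V ≥ V_ov = 1.44 V, confirming saturation.

I_D = 2.07 mA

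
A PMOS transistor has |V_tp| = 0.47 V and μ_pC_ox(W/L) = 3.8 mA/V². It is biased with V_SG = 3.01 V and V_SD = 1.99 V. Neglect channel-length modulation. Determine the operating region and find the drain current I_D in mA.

Triode; I_D = 11.7 mA

V_ov = V_SG − |V_tp| = 3.01 − 0.47 = 2.54 V.
Since V_SD = 1.99 V < V_ov = 2.54 V, the device is in the triode region.
I_D = k_p [V_ov · V_SD − ½ V_SD²] = 3.8 × [2.54 × 1.99 − 0.5 × 1.99²] = 11.7 mA.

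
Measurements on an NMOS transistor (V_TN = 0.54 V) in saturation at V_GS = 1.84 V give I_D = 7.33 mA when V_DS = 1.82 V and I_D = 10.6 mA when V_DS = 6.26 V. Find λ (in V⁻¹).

With V_GS fixed, I_D ∝ (1 + λ V_DS) in saturation, so I_D2/I_D1 = (1 + λ V_DS2)/(1 + λ V_DS1).
10.6/7.33 = 1.446 = (1 + 6.26 λ)/(1 + 1.82 λ).
Solving: λ (I_D1 V_DS2 − I_D2 V_DS1) = I_D2 − I_D1, so λ = (10.6 − 7.33) / (7.33 × 6.26 − 10.6 × 1.82) = 3.27 / 26.6 = 0.123 V⁻¹.

λ = 0.123 V⁻¹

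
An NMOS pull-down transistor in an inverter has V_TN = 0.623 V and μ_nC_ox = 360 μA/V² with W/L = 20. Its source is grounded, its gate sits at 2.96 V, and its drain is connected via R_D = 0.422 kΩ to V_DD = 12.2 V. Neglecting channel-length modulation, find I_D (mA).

V_GS = V_G = 2.96 V, so V_ov = 2.96 − 0.623 = 2.34 V.
k_n = μ_nC_ox · (W/L) = 7.2 mA/V².
Assume saturation: I_D = ½ k_n V_ov² = 0.5 × 7.2 × 2.34² = 19.7 mA, giving V_DS = V_DD − I_D R_D = 12.2 − 19.7 × 0.422 = 3.9 V.
V_DS = 3.9 V ≥ V_ov = 2.34 V, confirming saturation.

I_D = 19.7 mA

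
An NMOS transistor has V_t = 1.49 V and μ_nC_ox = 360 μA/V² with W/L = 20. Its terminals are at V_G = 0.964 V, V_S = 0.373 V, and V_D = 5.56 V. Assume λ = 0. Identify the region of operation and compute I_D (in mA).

V_GS = V_G − V_S = 0.964 − 0.373 = 0.591 V; V_DS = V_D − V_S = 5.56 − 0.373 = 5.19 V.
V_GS = 0.591 V < V_t = 1.49 V, so the transistor is in cutoff.

Cutoff; I_D = 0 mA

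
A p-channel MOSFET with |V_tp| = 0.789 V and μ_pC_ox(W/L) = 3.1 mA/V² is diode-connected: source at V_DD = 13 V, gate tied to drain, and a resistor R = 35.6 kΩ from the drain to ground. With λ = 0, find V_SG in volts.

With gate tied to drain, V_SG = V_SD ≥ V_SG − |V_tp|, so the device is in saturation.
KCL at the drain: ½ k_p (V_SG − |V_tp|)² = (V_DD − V_SG)/R.
Let x = V_SG − 0.789. Then 55.2 x² + x − 12.21 = 0, giving x = 0.461 V (positive root), so V_SG = 1.25 V.
I_D = (V_DD − V_SG)/R = (13 − 1.25) / 35.6 = 0.33 mA.

V_SG = 1.25 V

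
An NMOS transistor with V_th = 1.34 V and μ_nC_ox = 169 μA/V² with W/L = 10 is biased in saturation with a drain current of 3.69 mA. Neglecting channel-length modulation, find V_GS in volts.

V_GS = 3.43 V

k_n = μ_nC_ox · (W/L) = 1.69 mA/V².
In saturation I_D = ½ k_n (V_GS − V_th)², so V_GS − V_th = √(2 I_D / k_n) = √(2 × 3.69 / 1.69) = 2.09 V.
V_GS = 1.34 + 2.09 = 3.43 V.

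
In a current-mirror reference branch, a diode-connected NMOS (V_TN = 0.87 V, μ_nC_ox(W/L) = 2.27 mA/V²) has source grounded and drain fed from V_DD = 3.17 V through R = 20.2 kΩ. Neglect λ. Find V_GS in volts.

With gate tied to drain, V_GS = V_DS ≥ V_GS − V_TN, so the device is in saturation.
KCL at the drain: ½ k_n (V_GS − V_TN)² = (V_DD − V_GS)/R.
Let x = V_GS − 0.87. Then 22.9 x² + x − 2.3 = 0, giving x = 0.296 V (positive root), so V_GS = 1.17 V.
I_D = (V_DD − V_GS)/R = (3.17 − 1.17) / 20.2 = 0.0992 mA.

V_GS = 1.17 V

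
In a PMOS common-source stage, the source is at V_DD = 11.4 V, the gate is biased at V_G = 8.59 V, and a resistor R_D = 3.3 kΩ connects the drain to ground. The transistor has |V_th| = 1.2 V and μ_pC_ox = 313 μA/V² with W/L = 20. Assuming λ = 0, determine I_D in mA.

V_SG = V_DD − V_G = 11.4 − 8.59 = 2.81 V, so V_ov = 2.81 − 1.2 = 1.61 V.
k_p = μ_pC_ox · (W/L) = 6.26 mA/V².
Assume saturation: I_D = ½ k_p V_ov² = 0.5 × 6.26 × 1.61² = 8.11 mA, giving V_SD = V_DD − I_D R_D = 11.4 − 8.11 × 3.3 = -15.4 V.
But -15.4 V < V_ov = 1.61 V, so the device is actually in triode.
In triode I_D = k_p[V_ov V_SD − ½ V_SD²] and I_D = (V_DD − V_SD)/R_D. Equating: 10.3 V_SD² − 34.26 V_SD + 11.4 = 0, giving V_SD = 0.375 V (the root below V_ov).
I_D = (11.4 − 0.375) / 3.3 = 3.34 mA.

I_D = 3.34 mA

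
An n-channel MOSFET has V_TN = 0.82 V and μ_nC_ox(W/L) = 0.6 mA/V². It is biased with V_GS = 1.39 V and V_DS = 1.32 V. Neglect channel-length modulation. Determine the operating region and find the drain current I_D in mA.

Saturation; I_D = 0.0975 mA

V_ov = V_GS − V_TN = 1.39 − 0.82 = 0.57 V.
Since V_DS = 1.32 V ≥ V_ov = 0.57 V, the device is in saturation.
I_D = ½ k_n V_ov² = 0.5 × 0.6 × 0.57² = 0.0975 mA.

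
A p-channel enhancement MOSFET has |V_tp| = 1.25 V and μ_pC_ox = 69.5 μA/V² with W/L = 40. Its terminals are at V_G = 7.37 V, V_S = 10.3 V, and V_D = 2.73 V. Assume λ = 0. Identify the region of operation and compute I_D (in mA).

V_SG = V_S − V_G = 10.3 − 7.37 = 2.93 V; V_SD = V_S − V_D = 10.3 − 2.73 = 7.57 V.
k_p = μ_pC_ox · (W/L) = 2.78 mA/V².
V_ov = V_SG − |V_tp| = 2.93 − 1.25 = 1.68 V.
Since V_SD = 7.57 V ≥ V_ov = 1.68 V, the device is in saturation.
I_D = ½ k_p V_ov² = 0.5 × 2.78 × 1.68² = 3.92 mA.

Saturation; I_D = 3.92 mA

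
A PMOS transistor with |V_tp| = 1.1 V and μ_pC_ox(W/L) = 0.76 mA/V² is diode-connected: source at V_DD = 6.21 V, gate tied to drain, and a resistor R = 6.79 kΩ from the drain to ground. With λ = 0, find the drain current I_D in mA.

I_D = 0.572 mA

With gate tied to drain, V_SG = V_SD ≥ V_SG − |V_tp|, so the device is in saturation.
KCL at the drain: ½ k_p (V_SG − |V_tp|)² = (V_DD − V_SG)/R.
Let x = V_SG − 1.1. Then 2.58 x² + x − 5.11 = 0, giving x = 1.23 V (positive root), so V_SG = 2.33 V.
I_D = (V_DD − V_SG)/R = (6.21 − 2.33) / 6.79 = 0.572 mA.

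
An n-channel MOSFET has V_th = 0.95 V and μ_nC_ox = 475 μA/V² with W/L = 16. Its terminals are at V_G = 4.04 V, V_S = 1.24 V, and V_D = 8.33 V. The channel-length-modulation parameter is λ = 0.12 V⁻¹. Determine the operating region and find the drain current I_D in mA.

V_GS = V_G − V_S = 4.04 − 1.24 = 2.8 V; V_DS = V_D − V_S = 8.33 − 1.24 = 7.09 V.
k_n = μ_nC_ox · (W/L) = 7.6 mA/V².
V_ov = V_GS − V_th = 2.8 − 0.95 = 1.85 V.
Since V_DS = 7.09 V ≥ V_ov = 1.85 V, the device is in saturation.
I_D = ½ k_n V_ov² (1 + λ V_DS) = 0.5 × 7.6 × 1.85² × (1 + 0.12 × 7.09) = 24.1 mA.

Saturation; I_D = 24.1 mA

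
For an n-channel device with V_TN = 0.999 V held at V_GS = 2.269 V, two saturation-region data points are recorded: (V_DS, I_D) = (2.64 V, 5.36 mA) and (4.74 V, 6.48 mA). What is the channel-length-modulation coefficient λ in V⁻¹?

λ = 0.135 V⁻¹

With V_GS fixed, I_D ∝ (1 + λ V_DS) in saturation, so I_D2/I_D1 = (1 + λ V_DS2)/(1 + λ V_DS1).
6.48/5.36 = 1.209 = (1 + 4.74 λ)/(1 + 2.64 λ).
Solving: λ (I_D1 V_DS2 − I_D2 V_DS1) = I_D2 − I_D1, so λ = (6.48 − 5.36) / (5.36 × 4.74 − 6.48 × 2.64) = 1.12 / 8.3 = 0.135 V⁻¹.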